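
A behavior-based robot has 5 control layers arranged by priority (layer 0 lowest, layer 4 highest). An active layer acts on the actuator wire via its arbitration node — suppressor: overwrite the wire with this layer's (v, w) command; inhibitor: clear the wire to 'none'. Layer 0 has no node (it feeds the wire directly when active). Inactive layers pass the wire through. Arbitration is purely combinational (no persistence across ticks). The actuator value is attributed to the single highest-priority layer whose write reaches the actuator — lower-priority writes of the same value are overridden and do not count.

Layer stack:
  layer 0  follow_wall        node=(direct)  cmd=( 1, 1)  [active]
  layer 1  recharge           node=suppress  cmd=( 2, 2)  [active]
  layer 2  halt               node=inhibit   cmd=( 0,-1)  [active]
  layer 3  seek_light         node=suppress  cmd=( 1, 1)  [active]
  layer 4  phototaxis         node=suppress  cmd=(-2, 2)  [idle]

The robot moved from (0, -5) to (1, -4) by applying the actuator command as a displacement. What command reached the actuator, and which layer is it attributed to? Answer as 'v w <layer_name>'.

displacement = (1, -4) − (0, -5) = (1, 1)
layer 0 (follow_wall) active — direct: (1, 1)
layer 1 (recharge) active — suppresses: (2, 2)
layer 2 (halt) active — inhibits: none
layer 3 (seek_light) active — suppresses: (1, 1)
layer 4 (phototaxis) idle — unchanged: (1, 1)
→ actuator (1, 1) — from layer 3 (seek_light)

1 1 seek_light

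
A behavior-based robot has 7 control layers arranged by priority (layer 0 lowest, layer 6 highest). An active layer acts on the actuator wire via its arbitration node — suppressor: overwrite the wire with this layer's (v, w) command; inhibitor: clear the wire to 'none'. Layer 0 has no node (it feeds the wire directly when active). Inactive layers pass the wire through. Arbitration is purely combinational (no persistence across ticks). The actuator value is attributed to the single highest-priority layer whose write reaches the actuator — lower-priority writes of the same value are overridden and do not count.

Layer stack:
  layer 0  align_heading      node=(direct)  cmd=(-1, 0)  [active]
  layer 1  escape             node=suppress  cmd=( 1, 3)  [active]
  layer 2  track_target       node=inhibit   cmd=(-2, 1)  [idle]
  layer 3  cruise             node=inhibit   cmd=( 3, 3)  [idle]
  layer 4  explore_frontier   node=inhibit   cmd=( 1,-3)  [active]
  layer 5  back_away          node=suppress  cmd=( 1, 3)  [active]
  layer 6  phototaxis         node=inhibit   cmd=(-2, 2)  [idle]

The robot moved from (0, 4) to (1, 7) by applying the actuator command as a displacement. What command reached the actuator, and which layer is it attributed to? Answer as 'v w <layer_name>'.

1 3 back_away

displacement = (1, 7) − (0, 4) = (1, 3)
layer 0 (align_heading) active — direct: (-1, 0)
layer 1 (escape) active — suppresses: (1, 3)
layer 2 (track_target) idle — unchanged: (1, 3)
layer 3 (cruise) idle — unchanged: (1, 3)
layer 4 (explore_frontier) active — inhibits: none
layer 5 (back_away) active — suppresses: (1, 3)
layer 6 (phototaxis) idle — unchanged: (1, 3)
→ actuator (1, 3) — from layer 5 (back_away)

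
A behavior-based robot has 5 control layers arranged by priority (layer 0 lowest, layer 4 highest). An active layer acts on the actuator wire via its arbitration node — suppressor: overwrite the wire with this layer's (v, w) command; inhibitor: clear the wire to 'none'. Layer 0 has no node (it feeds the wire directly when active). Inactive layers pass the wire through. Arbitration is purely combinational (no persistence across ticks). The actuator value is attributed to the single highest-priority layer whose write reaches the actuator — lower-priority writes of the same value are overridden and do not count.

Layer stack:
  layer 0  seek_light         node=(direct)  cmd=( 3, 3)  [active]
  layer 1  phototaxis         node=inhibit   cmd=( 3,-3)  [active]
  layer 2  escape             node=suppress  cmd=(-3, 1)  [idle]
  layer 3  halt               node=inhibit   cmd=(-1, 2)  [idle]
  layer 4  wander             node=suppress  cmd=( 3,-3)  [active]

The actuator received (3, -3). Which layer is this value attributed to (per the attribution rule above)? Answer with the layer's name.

L0 seek_light: active, feeds wire = (3, 3)
L1 phototaxis: active, inhibitor → wire = none
L2 escape: idle → wire stays none
L3 halt: idle → wire stays none
L4 wander: active, suppressor → wire = (3, -3)
actuator = (3, -3)
last writer: layer 4 = wander

wander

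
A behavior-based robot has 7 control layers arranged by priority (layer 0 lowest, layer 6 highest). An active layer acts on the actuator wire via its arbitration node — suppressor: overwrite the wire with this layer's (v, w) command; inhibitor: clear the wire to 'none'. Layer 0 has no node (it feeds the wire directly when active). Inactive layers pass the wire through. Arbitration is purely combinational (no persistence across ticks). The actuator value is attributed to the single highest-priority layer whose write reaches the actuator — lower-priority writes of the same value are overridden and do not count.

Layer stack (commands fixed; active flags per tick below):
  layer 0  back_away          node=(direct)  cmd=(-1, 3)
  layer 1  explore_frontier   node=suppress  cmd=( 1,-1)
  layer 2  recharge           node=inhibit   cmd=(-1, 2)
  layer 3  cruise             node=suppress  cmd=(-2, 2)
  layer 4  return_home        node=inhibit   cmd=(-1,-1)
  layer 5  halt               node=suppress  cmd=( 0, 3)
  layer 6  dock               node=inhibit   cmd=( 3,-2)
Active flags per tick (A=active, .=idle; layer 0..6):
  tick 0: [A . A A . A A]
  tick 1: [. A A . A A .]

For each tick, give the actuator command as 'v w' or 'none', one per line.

tick 0:
  L0 back_away: active, feeds wire = (-1, 3)
  L1 explore_frontier: idle → wire stays (-1, 3)
  L2 recharge: active, inhibitor → wire = none
  L3 cruise: active, suppressor → wire = (-2, 2)
  L4 return_home: idle → wire stays (-2, 2)
  L5 halt: active, suppressor → wire = (0, 3)
  L6 dock: active, inhibitor → wire = none
  actuator = none
tick 1:
  L0 back_away: idle → wire = none
  L1 explore_frontier: active, suppressor → wire = (1, -1)
  L2 recharge: active, inhibitor → wire = none
  L3 cruise: idle → wire stays none
  L4 return_home: active, inhibitor → wire = none
  L5 halt: active, suppressor → wire = (0, 3)
  L6 dock: idle → wire stays (0, 3)
  actuator = (0, 3)

none
0 3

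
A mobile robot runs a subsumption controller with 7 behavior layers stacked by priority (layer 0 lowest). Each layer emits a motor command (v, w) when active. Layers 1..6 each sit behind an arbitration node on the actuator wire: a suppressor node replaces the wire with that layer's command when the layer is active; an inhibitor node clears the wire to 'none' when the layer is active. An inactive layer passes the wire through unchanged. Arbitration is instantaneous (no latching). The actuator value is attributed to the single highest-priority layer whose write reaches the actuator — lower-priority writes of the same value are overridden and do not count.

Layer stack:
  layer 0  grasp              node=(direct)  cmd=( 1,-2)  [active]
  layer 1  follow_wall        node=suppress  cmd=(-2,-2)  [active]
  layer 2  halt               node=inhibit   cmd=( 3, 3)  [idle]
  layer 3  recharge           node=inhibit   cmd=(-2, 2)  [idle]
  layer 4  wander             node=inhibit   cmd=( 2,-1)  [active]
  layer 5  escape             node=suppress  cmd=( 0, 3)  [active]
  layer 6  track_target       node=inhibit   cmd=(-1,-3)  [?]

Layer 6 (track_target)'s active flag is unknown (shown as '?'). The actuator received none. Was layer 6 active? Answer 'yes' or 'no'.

If layer 6 is active=yes:
  actuator would be none
If layer 6 is active=no:
  actuator would be (0, 3)
Observed none, so layer 6 was active.

yes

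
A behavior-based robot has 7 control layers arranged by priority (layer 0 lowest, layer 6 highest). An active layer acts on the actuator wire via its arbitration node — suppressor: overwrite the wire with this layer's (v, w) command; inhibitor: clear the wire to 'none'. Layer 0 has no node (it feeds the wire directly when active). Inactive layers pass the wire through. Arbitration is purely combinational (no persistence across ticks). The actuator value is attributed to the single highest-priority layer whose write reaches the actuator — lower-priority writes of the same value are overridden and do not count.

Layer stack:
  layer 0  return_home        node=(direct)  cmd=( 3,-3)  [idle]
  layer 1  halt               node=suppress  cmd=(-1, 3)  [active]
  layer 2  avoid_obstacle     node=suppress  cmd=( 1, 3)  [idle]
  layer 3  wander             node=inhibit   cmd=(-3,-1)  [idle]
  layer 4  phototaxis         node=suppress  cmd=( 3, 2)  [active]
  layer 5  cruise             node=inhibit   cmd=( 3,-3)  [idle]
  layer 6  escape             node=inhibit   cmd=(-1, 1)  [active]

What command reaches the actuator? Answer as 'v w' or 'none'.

none

layer 0 (return_home) idle — none
layer 1 (halt) active — suppresses: (-1, 3)
layer 2 (avoid_obstacle) idle — unchanged: (-1, 3)
layer 3 (wander) idle — unchanged: (-1, 3)
layer 4 (phototaxis) active — suppresses: (3, 2)
layer 5 (cruise) idle — unchanged: (3, 2)
layer 6 (escape) active — inhibits: none
→ actuator none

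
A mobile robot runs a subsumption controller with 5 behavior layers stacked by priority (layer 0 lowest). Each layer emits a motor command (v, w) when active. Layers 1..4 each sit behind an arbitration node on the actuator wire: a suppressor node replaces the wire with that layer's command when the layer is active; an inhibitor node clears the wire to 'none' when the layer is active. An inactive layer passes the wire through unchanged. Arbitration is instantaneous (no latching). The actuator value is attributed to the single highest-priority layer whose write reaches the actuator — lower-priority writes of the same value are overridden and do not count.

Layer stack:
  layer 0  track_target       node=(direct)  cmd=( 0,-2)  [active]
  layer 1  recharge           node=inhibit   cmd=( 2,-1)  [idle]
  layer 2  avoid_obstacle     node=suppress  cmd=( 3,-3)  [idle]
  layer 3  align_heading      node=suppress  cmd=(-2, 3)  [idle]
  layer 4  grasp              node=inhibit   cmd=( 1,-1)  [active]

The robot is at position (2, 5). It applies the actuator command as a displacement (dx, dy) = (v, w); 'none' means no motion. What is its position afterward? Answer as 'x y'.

layer 0 (track_target) active — direct: (0, -2)
layer 1 (recharge) idle — unchanged: (0, -2)
layer 2 (avoid_obstacle) idle — unchanged: (0, -2)
layer 3 (align_heading) idle — unchanged: (0, -2)
layer 4 (grasp) active — inhibits: none
→ actuator none
position: (2, 5) + none = (2, 5)

2 5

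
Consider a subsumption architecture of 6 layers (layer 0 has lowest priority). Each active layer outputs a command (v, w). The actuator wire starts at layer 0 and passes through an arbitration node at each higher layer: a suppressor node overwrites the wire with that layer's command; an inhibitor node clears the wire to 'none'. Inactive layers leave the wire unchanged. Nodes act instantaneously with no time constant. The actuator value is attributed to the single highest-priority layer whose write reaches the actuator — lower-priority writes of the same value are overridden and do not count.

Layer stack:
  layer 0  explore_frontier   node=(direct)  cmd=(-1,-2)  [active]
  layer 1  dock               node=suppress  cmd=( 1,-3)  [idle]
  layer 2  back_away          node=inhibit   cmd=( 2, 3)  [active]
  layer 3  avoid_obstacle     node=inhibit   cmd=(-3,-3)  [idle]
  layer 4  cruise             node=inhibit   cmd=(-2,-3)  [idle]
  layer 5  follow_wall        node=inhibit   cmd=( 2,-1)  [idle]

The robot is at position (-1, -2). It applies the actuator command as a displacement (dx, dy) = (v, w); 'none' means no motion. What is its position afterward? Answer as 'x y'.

-1 -2

layer 0 (explore_frontier) active — direct: (-1, -2)
layer 1 (dock) idle — unchanged: (-1, -2)
layer 2 (back_away) active — inhibits: none
layer 3 (avoid_obstacle) idle — unchanged: none
layer 4 (cruise) idle — unchanged: none
layer 5 (follow_wall) idle — unchanged: none
→ actuator none
position: (-1, -2) + none = (-1, -2)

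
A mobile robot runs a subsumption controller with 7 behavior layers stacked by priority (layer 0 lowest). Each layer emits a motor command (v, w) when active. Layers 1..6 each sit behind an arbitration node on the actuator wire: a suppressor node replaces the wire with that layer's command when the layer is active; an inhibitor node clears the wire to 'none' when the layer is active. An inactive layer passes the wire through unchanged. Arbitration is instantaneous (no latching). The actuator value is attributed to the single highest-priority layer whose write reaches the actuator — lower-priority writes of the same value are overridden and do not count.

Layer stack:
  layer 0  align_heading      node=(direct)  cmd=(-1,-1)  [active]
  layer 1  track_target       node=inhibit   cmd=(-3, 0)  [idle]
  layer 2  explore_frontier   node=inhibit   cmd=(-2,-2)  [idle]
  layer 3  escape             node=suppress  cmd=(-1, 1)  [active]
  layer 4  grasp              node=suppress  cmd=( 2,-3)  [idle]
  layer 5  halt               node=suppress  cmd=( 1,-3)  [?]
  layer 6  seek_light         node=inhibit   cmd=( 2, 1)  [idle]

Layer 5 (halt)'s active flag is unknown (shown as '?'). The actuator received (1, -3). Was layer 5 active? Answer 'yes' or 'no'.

If layer 5 is active=yes:
  actuator would be (1, -3)
If layer 5 is active=no:
  actuator would be (-1, 1)
Observed (1, -3), so layer 5 was active.

yes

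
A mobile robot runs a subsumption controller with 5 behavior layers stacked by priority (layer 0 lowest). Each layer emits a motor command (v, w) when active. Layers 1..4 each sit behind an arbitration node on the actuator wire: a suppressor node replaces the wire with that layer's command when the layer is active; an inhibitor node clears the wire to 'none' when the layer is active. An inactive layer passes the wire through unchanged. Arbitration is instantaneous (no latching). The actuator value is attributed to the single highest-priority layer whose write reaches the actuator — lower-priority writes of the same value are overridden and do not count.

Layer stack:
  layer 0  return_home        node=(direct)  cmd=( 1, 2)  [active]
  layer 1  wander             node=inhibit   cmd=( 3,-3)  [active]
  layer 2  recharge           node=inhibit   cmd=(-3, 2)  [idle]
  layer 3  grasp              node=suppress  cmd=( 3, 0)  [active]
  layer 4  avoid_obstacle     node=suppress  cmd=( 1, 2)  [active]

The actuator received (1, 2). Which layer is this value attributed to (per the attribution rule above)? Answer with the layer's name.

avoid_obstacle

L0 return_home: active, feeds wire = (1, 2)
L1 wander: active, inhibitor → wire = none
L2 recharge: idle → wire stays none
L3 grasp: active, suppressor → wire = (3, 0)
L4 avoid_obstacle: active, suppressor → wire = (1, 2)
actuator = (1, 2)
last writer: layer 4 = avoid_obstacle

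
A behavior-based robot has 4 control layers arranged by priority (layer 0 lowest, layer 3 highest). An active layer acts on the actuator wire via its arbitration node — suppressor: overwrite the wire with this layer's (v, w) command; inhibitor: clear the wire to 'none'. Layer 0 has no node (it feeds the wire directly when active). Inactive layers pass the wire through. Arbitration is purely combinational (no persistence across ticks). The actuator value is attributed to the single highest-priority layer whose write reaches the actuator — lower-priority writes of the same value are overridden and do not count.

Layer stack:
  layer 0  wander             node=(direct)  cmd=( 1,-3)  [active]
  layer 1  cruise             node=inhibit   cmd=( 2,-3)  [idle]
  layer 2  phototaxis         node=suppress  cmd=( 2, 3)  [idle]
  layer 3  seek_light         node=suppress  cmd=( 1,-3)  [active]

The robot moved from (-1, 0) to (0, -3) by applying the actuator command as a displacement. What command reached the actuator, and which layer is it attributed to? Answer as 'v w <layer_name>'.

1 -3 seek_light

displacement = (0, -3) − (-1, 0) = (1, -3)
L0 wander: active, feeds wire = (1, -3)
L1 cruise: idle → wire stays (1, -3)
L2 phototaxis: idle → wire stays (1, -3)
L3 seek_light: active, suppressor → wire = (1, -3)
actuator = (1, -3) — from layer 3 (seek_light)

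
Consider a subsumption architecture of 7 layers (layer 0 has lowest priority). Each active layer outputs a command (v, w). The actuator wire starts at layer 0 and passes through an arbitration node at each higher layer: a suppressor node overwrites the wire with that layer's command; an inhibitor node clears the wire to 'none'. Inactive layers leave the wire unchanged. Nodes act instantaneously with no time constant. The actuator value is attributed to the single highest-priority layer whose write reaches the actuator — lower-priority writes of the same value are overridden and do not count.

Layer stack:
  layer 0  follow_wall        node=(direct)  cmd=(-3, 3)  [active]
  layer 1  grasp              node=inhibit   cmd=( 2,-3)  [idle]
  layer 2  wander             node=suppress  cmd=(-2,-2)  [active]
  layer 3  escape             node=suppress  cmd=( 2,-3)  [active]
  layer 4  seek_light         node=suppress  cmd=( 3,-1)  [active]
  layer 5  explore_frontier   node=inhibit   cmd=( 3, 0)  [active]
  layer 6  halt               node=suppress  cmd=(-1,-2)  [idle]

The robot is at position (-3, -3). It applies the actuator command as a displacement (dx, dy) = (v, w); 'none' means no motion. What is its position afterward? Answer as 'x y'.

L0 follow_wall: active, feeds wire = (-3, 3)
L1 grasp: idle → wire stays (-3, 3)
L2 wander: active, suppressor → wire = (-2, -2)
L3 escape: active, suppressor → wire = (2, -3)
L4 seek_light: active, suppressor → wire = (3, -1)
L5 explore_frontier: active, inhibitor → wire = none
L6 halt: idle → wire stays none
actuator = none
position: (-3, -3) + none = (-3, -3)

-3 -3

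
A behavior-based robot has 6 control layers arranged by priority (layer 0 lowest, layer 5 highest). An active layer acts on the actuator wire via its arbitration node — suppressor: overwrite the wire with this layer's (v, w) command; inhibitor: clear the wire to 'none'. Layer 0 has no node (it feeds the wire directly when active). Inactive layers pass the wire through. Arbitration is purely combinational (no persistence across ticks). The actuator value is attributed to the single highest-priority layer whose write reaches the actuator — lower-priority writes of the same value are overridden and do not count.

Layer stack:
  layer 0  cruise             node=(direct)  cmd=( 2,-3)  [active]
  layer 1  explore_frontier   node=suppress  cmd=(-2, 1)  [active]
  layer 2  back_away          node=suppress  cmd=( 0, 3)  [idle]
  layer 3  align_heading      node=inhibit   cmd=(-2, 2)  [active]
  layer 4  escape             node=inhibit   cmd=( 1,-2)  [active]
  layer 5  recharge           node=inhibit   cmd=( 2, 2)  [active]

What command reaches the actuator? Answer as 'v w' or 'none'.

layer 0 (cruise) active — direct: (2, -3)
layer 1 (explore_frontier) active — suppresses: (-2, 1)
layer 2 (back_away) idle — unchanged: (-2, 1)
layer 3 (align_heading) active — inhibits: none
layer 4 (escape) active — inhibits: none
layer 5 (recharge) active — inhibits: none
→ actuator none

none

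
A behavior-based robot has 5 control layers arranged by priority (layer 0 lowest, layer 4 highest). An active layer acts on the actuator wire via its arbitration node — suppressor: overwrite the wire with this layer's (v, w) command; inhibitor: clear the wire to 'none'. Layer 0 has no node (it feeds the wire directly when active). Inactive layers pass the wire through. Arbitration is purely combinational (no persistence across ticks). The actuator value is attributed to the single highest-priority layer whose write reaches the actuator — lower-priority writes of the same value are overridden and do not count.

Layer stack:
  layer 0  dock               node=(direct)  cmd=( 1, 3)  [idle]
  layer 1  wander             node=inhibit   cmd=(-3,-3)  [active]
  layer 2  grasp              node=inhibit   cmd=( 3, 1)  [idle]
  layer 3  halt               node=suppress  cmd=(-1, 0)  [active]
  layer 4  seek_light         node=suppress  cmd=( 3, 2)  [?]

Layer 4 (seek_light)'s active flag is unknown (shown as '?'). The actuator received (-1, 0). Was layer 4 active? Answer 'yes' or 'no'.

If layer 4 is active=yes:
  actuator would be (3, 2)
If layer 4 is active=no:
  actuator would be (-1, 0)
Observed (-1, 0), so layer 4 was idle.

no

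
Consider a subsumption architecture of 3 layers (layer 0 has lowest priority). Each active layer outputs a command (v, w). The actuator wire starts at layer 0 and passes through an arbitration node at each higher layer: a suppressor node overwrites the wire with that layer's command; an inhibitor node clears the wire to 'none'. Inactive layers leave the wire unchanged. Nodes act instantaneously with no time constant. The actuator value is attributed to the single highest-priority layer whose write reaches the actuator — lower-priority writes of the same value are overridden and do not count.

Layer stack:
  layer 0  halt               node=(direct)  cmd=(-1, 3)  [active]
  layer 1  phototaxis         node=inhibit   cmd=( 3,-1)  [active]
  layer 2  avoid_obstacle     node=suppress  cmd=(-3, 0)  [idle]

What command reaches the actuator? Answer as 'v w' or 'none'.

none

[0] halt on; wire := (-1, 3)
[1] phototaxis on (inhibit); wire := none
[2] avoid_obstacle off; pass none
output none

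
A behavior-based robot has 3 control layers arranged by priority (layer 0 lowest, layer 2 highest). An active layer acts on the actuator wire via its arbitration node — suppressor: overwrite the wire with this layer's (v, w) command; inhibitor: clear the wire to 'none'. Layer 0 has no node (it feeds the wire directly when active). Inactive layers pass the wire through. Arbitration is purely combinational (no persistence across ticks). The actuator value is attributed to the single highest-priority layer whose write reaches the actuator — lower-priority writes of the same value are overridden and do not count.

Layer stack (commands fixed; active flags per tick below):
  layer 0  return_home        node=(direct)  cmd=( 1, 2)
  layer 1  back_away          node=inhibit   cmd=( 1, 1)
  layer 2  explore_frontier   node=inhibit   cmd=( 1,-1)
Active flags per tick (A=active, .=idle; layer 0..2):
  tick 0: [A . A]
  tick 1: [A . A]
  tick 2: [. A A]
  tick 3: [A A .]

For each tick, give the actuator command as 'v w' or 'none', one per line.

none
none
none
none

tick 0:
  layer 0 (return_home) active — direct: (1, 2)
  layer 1 (back_away) idle — unchanged: (1, 2)
  layer 2 (explore_frontier) active — inhibits: none
  → actuator none
tick 1:
  layer 0 (return_home) active — direct: (1, 2)
  layer 1 (back_away) idle — unchanged: (1, 2)
  layer 2 (explore_frontier) active — inhibits: none
  → actuator none
tick 2:
  layer 0 (return_home) idle — none
  layer 1 (back_away) active — inhibits: none
  layer 2 (explore_frontier) active — inhibits: none
  → actuator none
tick 3:
  layer 0 (return_home) active — direct: (1, 2)
  layer 1 (back_away) active — inhibits: none
  layer 2 (explore_frontier) idle — unchanged: none
  → actuator none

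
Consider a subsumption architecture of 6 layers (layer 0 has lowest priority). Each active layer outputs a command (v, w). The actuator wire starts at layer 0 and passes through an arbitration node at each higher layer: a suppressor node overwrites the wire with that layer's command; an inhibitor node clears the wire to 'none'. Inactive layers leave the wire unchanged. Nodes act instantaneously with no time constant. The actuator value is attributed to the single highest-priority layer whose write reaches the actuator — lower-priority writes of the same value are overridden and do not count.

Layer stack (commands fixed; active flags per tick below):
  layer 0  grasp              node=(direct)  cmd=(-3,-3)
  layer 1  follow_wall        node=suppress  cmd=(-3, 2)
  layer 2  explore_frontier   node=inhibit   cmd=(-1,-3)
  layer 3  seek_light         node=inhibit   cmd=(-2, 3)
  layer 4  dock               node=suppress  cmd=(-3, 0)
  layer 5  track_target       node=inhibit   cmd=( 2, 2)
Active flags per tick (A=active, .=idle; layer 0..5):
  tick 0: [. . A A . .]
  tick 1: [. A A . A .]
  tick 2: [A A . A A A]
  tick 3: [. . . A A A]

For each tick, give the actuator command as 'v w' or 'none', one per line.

tick 0:
  L0 grasp: idle → wire = none
  L1 follow_wall: idle → wire stays none
  L2 explore_frontier: active, inhibitor → wire = none
  L3 seek_light: active, inhibitor → wire = none
  L4 dock: idle → wire stays none
  L5 track_target: idle → wire stays none
  actuator = none
tick 1:
  L0 grasp: idle → wire = none
  L1 follow_wall: active, suppressor → wire = (-3, 2)
  L2 explore_frontier: active, inhibitor → wire = none
  L3 seek_light: idle → wire stays none
  L4 dock: active, suppressor → wire = (-3, 0)
  L5 track_target: idle → wire stays (-3, 0)
  actuator = (-3, 0)
tick 2:
  L0 grasp: active, feeds wire = (-3, -3)
  L1 follow_wall: active, suppressor → wire = (-3, 2)
  L2 explore_frontier: idle → wire stays (-3, 2)
  L3 seek_light: active, inhibitor → wire = none
  L4 dock: active, suppressor → wire = (-3, 0)
  L5 track_target: active, inhibitor → wire = none
  actuator = none
tick 3:
  L0 grasp: idle → wire = none
  L1 follow_wall: idle → wire stays none
  L2 explore_frontier: idle → wire stays none
  L3 seek_light: active, inhibitor → wire = none
  L4 dock: active, suppressor → wire = (-3, 0)
  L5 track_target: active, inhibitor → wire = none
  actuator = none

none
-3 0
none
none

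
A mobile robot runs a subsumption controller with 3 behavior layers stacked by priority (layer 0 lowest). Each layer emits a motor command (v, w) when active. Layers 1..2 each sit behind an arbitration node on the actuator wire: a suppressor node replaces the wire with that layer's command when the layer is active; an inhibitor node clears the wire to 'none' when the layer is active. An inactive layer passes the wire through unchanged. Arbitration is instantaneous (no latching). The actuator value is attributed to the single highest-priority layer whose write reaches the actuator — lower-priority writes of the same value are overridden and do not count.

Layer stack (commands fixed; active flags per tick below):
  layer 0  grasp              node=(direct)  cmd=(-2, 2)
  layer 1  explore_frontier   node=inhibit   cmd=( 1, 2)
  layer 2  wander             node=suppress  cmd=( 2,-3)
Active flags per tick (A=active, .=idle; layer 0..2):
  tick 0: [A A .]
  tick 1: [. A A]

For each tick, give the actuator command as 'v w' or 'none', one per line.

none
2 -3

tick 0:
  layer 0 (grasp) active — direct: (-2, 2)
  layer 1 (explore_frontier) active — inhibits: none
  layer 2 (wander) idle — unchanged: none
  → actuator none
tick 1:
  layer 0 (grasp) idle — none
  layer 1 (explore_frontier) active — inhibits: none
  layer 2 (wander) active — suppresses: (2, -3)
  → actuator (2, -3)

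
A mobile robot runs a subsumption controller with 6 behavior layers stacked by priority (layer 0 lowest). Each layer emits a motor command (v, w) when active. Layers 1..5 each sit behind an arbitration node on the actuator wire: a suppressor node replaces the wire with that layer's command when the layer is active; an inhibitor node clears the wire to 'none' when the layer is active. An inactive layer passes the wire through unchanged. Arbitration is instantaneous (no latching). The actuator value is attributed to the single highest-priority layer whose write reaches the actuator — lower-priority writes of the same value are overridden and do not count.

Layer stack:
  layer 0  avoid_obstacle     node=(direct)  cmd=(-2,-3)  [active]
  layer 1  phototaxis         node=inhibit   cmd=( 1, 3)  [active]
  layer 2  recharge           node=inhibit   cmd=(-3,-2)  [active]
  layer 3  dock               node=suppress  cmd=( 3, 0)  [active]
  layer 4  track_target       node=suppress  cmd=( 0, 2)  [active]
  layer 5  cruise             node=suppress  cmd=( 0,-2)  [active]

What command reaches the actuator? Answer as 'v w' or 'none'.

[0] avoid_obstacle on; wire := (-2, -3)
[1] phototaxis on (inhibit); wire := none
[2] recharge on (inhibit); wire := none
[3] dock on (suppress); wire := (3, 0)
[4] track_target on (suppress); wire := (0, 2)
[5] cruise on (suppress); wire := (0, -2)
output (0, -2)

0 -2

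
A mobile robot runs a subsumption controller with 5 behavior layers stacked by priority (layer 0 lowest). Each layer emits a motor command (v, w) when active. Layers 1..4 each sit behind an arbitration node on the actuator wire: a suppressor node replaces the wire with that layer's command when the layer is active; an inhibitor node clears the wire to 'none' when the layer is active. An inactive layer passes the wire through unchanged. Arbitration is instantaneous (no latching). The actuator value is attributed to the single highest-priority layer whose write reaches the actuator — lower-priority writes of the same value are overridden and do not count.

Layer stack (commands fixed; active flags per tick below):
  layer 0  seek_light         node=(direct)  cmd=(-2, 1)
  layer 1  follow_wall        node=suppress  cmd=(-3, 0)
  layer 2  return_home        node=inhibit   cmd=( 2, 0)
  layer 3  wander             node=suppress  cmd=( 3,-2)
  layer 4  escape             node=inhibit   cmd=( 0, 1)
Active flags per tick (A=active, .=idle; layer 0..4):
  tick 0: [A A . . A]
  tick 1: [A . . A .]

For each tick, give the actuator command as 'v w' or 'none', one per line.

tick 0:
  layer 0 (seek_light) active — direct: (-2, 1)
  layer 1 (follow_wall) active — suppresses: (-3, 0)
  layer 2 (return_home) idle — unchanged: (-3, 0)
  layer 3 (wander) idle — unchanged: (-3, 0)
  layer 4 (escape) active — inhibits: none
  → actuator none
tick 1:
  layer 0 (seek_light) active — direct: (-2, 1)
  layer 1 (follow_wall) idle — unchanged: (-2, 1)
  layer 2 (return_home) idle — unchanged: (-2, 1)
  layer 3 (wander) active — suppresses: (3, -2)
  layer 4 (escape) idle — unchanged: (3, -2)
  → actuator (3, -2)

none
3 -2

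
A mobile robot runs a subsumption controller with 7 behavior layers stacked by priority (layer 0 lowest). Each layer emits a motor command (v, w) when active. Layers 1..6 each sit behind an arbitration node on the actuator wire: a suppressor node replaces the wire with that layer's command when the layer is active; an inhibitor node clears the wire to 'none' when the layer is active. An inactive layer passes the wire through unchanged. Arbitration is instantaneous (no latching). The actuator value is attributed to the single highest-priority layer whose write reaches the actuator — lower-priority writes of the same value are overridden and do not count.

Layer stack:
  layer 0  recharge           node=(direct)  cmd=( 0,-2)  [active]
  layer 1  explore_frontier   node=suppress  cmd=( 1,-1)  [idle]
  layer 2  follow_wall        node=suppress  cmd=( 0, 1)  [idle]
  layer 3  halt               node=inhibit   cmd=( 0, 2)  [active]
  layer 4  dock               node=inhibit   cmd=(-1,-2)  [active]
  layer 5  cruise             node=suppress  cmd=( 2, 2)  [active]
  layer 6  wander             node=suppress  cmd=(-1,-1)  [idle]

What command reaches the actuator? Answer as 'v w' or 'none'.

layer 0 (recharge) active — direct: (0, -2)
layer 1 (explore_frontier) idle — unchanged: (0, -2)
layer 2 (follow_wall) idle — unchanged: (0, -2)
layer 3 (halt) active — inhibits: none
layer 4 (dock) active — inhibits: none
layer 5 (cruise) active — suppresses: (2, 2)
layer 6 (wander) idle — unchanged: (2, 2)
→ actuator (2, 2)

2 2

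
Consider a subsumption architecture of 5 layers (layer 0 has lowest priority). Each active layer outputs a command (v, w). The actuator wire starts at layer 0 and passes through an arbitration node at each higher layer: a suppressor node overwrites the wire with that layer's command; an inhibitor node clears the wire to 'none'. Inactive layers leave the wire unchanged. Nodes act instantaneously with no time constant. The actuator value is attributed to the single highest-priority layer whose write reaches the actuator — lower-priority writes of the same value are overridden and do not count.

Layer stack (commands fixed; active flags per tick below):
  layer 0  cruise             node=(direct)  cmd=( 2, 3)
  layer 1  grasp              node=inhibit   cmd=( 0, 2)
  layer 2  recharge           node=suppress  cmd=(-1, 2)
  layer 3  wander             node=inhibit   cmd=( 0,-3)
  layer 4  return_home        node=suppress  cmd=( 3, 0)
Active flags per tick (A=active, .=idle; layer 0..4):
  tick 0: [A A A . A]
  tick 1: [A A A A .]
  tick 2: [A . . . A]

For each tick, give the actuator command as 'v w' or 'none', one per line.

3 0
none
3 0

tick 0:
  [0] cruise on; wire := (2, 3)
  [1] grasp on (inhibit); wire := none
  [2] recharge on (suppress); wire := (-1, 2)
  [3] wander off; pass (-1, 2)
  [4] return_home on (suppress); wire := (3, 0)
  output (3, 0)
tick 1:
  [0] cruise on; wire := (2, 3)
  [1] grasp on (inhibit); wire := none
  [2] recharge on (suppress); wire := (-1, 2)
  [3] wander on (inhibit); wire := none
  [4] return_home off; pass none
  output none
tick 2:
  [0] cruise on; wire := (2, 3)
  [1] grasp off; pass (2, 3)
  [2] recharge off; pass (2, 3)
  [3] wander off; pass (2, 3)
  [4] return_home on (suppress); wire := (3, 0)
  output (3, 0)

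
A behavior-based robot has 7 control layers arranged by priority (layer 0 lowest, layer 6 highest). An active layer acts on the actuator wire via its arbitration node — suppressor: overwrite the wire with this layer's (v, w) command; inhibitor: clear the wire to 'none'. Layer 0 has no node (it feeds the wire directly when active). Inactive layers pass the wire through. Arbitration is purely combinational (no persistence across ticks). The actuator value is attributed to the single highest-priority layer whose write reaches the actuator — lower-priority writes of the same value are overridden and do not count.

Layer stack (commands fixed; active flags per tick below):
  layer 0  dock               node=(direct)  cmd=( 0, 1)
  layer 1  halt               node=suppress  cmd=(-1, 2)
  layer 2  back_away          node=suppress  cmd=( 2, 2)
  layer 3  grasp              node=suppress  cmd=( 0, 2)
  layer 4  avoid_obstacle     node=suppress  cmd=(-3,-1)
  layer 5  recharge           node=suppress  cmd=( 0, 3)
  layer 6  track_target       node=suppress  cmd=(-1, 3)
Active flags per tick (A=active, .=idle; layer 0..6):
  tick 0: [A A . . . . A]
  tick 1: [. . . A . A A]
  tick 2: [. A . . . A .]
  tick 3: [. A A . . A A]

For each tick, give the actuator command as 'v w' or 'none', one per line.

-1 3
-1 3
0 3
-1 3

tick 0:
  [0] dock on; wire := (0, 1)
  [1] halt on (suppress); wire := (-1, 2)
  [2] back_away off; pass (-1, 2)
  [3] grasp off; pass (-1, 2)
  [4] avoid_obstacle off; pass (-1, 2)
  [5] recharge off; pass (-1, 2)
  [6] track_target on (suppress); wire := (-1, 3)
  output (-1, 3)
tick 1:
  [0] dock off; wire := none
  [1] halt off; pass none
  [2] back_away off; pass none
  [3] grasp on (suppress); wire := (0, 2)
  [4] avoid_obstacle off; pass (0, 2)
  [5] recharge on (suppress); wire := (0, 3)
  [6] track_target on (suppress); wire := (-1, 3)
  output (-1, 3)
tick 2:
  [0] dock off; wire := none
  [1] halt on (suppress); wire := (-1, 2)
  [2] back_away off; pass (-1, 2)
  [3] grasp off; pass (-1, 2)
  [4] avoid_obstacle off; pass (-1, 2)
  [5] recharge on (suppress); wire := (0, 3)
  [6] track_target off; pass (0, 3)
  output (0, 3)
tick 3:
  [0] dock off; wire := none
  [1] halt on (suppress); wire := (-1, 2)
  [2] back_away on (suppress); wire := (2, 2)
  [3] grasp off; pass (2, 2)
  [4] avoid_obstacle off; pass (2, 2)
  [5] recharge on (suppress); wire := (0, 3)
  [6] track_target on (suppress); wire := (-1, 3)
  output (-1, 3)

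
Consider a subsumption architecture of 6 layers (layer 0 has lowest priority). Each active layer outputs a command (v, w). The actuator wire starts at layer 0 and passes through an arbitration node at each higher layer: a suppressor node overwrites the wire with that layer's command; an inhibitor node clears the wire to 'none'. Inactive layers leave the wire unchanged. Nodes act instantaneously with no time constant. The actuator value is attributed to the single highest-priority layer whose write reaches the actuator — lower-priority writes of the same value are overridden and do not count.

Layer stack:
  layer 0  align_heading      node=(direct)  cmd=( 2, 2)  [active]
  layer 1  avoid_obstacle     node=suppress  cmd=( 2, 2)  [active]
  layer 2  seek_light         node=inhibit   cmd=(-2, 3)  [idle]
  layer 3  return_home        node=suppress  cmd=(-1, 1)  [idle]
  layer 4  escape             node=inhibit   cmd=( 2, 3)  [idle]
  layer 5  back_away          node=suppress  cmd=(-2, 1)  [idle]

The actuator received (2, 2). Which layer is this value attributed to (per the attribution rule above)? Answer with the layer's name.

avoid_obstacle

L0 align_heading: active, feeds wire = (2, 2)
L1 avoid_obstacle: active, suppressor → wire = (2, 2)
L2 seek_light: idle → wire stays (2, 2)
L3 return_home: idle → wire stays (2, 2)
L4 escape: idle → wire stays (2, 2)
L5 back_away: idle → wire stays (2, 2)
actuator = (2, 2)
last writer: layer 1 = avoid_obstacle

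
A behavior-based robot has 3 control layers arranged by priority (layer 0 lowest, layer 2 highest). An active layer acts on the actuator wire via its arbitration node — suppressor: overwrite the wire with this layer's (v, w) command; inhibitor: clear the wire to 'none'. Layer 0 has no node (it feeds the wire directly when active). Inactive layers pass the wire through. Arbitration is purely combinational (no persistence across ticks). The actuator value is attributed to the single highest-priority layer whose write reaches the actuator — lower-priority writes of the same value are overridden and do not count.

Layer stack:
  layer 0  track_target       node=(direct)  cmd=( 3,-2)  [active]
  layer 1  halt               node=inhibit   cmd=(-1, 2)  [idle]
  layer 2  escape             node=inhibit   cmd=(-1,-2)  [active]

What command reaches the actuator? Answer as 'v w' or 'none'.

layer 0 (track_target) active — direct: (3, -2)
layer 1 (halt) idle — unchanged: (3, -2)
layer 2 (escape) active — inhibits: none
→ actuator none

none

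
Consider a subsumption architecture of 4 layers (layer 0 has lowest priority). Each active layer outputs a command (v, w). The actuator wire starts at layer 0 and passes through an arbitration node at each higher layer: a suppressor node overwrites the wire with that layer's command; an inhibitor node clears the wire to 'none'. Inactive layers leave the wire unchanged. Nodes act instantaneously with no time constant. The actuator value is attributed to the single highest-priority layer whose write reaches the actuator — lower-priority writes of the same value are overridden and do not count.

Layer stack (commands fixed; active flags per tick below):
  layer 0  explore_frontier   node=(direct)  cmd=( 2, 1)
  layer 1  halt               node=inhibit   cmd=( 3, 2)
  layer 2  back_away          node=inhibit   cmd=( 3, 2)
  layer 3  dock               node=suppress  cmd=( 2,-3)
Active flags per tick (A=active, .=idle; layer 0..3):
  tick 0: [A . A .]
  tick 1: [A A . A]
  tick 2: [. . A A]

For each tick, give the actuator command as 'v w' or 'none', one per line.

tick 0:
  layer 0 (explore_frontier) active — direct: (2, 1)
  layer 1 (halt) idle — unchanged: (2, 1)
  layer 2 (back_away) active — inhibits: none
  layer 3 (dock) idle — unchanged: none
  → actuator none
tick 1:
  layer 0 (explore_frontier) active — direct: (2, 1)
  layer 1 (halt) active — inhibits: none
  layer 2 (back_away) idle — unchanged: none
  layer 3 (dock) active — suppresses: (2, -3)
  → actuator (2, -3)
tick 2:
  layer 0 (explore_frontier) idle — none
  layer 1 (halt) idle — unchanged: none
  layer 2 (back_away) active — inhibits: none
  layer 3 (dock) active — suppresses: (2, -3)
  → actuator (2, -3)

none
2 -3
2 -3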